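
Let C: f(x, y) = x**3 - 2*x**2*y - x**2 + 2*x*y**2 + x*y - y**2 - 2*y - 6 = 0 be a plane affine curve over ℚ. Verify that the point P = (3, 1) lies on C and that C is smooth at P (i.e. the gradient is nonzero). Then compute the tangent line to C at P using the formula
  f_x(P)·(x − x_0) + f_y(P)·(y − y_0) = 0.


Tangent line at P: 12*x - 7*y - 29 = 0.

Step 1: f(3, 1) = 0, so P lies on C.
Step 2: partial derivatives
  f_x(x, y) = 3*x**2 - 4*x*y - 2*x + 2*y**2 + y, f_y(x, y) = -2*x**2 + 4*x*y + x - 2*y - 2.
  f_x(P) = 12, f_y(P) = -7 (gradient nonzero, so P is smooth).
Step 3: tangent line at P: 12·(x − 3) + -7·(y − 1) = 0.
Expanding: 12*x - 7*y - 29 = 0.


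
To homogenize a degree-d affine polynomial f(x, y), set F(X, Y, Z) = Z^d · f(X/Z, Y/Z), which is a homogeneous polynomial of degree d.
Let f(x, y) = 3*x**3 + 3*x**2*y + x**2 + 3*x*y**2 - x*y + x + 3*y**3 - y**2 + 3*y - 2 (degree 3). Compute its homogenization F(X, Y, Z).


F(X, Y, Z) = 3*X**3 + 3*X**2*Y + X**2*Z + 3*X*Y**2 - X*Y*Z + X*Z**2 + 3*Y**3 - Y**2*Z + 3*Y*Z**2 - 2*Z**3

deg(f) = 3.
Substitute x = X/Z, y = Y/Z into f, then multiply by Z^3.
  monomial 3·x^3·y^0 ↦ 3·X^3·Y^0·Z^0.
  monomial 3·x^2·y^1 ↦ 3·X^2·Y^1·Z^0.
  monomial 1·x^2·y^0 ↦ 1·X^2·Y^0·Z^1.
  monomial 3·x^1·y^2 ↦ 3·X^1·Y^2·Z^0.
  monomial -1·x^1·y^1 ↦ -1·X^1·Y^1·Z^1.
  monomial 1·x^1·y^0 ↦ 1·X^1·Y^0·Z^2.
  monomial 3·x^0·y^3 ↦ 3·X^0·Y^3·Z^0.
  monomial -1·x^0·y^2 ↦ -1·X^0·Y^2·Z^1.
  monomial 3·x^0·y^1 ↦ 3·X^0·Y^1·Z^2.
  monomial -2·x^0·y^0 ↦ -2·X^0·Y^0·Z^3.
Collecting: F(X, Y, Z) = 3*X**3 + 3*X**2*Y + X**2*Z + 3*X*Y**2 - X*Y*Z + X*Z**2 + 3*Y**3 - Y**2*Z + 3*Y*Z**2 - 2*Z**3.


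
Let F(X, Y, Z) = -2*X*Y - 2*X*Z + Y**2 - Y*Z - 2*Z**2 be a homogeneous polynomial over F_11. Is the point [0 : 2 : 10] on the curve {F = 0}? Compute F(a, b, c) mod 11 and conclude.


F(0,2,10) ≡ 4 (mod 11); P is NOT on the curve.

Evaluate F(0, 2, 10) term-by-term (mod 11).
  -2*X*Y ↦ -2·0·2·1 = 0
  -2*X*Z ↦ -2·0·1·10 = 0
  Y**2 ↦ 1·1·4·1 = 4
  -Y*Z ↦ -1·1·2·10 = -20
  -2*Z**2 ↦ -2·1·1·100 = -200
Sum: F(0, 2, 10) = (0) + (0) + (4) + (-20) + (-200) = -216.
Reducing mod 11: -216 ≡ 4 (mod 11).
Since F(a, b, c) ≡ 4 ≠ 0 (mod 11), P does NOT lie on the curve.


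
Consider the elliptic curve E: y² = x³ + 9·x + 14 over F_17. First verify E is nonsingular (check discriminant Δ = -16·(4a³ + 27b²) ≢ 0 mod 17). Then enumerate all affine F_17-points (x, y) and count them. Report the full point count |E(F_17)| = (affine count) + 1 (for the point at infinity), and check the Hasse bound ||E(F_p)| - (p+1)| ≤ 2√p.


Affine points = {(3, 0), (9, 5), (9, 12), (10, 4), (10, 13), (11, 4), (11, 13), (13, 4), (13, 13), (16, 2), (16, 15)}; affine count = 11; |E(F_17)| = 12.

Discriminant check: Δ ∝ 4a³ + 27b² = 4·9³ + 27·14² = 4·729 + 27·196 ≡ 14 (mod 17). Nonzero ⇒ E is nonsingular.
For each x ∈ F_17, compute rhs = x³ + 9·x + 14 mod 17, then count y ∈ F_17 with y² ≡ rhs.
  x = 0: rhs = 14, matching y values: none (0 points).
  x = 1: rhs = 7, matching y values: none (0 points).
  x = 2: rhs = 6, matching y values: none (0 points).
  x = 3: rhs = 0, matching y values: 0 (1 points).
  x = 4: rhs = 12, matching y values: none (0 points).
  x = 5: rhs = 14, matching y values: none (0 points).
  x = 6: rhs = 12, matching y values: none (0 points).
  x = 7: rhs = 12, matching y values: none (0 points).
  x = 8: rhs = 3, matching y values: none (0 points).
  x = 9: rhs = 8, matching y values: 5, 12 (2 points).
  x = 10: rhs = 16, matching y values: 4, 13 (2 points).
  x = 11: rhs = 16, matching y values: 4, 13 (2 points).
  x = 12: rhs = 14, matching y values: none (0 points).
  x = 13: rhs = 16, matching y values: 4, 13 (2 points).
  x = 14: rhs = 11, matching y values: none (0 points).
  x = 15: rhs = 5, matching y values: none (0 points).
  x = 16: rhs = 4, matching y values: 2, 15 (2 points).
Total affine count: 11.
Full point count |E(F_17)| = 11 + 1 = 12.
Hasse bound: |12 − (17+1)| = |-6| = 6 ≤ 2√17 ≈ 8.2462 ✓.


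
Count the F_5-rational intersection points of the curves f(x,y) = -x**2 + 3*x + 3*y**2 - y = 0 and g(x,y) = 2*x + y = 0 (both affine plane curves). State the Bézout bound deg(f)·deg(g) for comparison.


Common zeros: {(0, 0)}; count = 1; Bézout bound = 2.

deg(f) = 2, deg(g) = 1, so Bézout bound = 2.
Scan x ∈ F_5. For each x, list the y ∈ F_5 with f(x, y) ≡ 0 and those with g(x, y) ≡ 0 (mod 5); the common zeros in that column are the intersection.
  x = 0: f ≡ 0 at y ∈ {0, 2}; g ≡ 0 at y ∈ {0}; common: {0}.
  x = 1: f ≡ 0 at y ∈ ∅; g ≡ 0 at y ∈ {3}; common: ∅.
  x = 2: f ≡ 0 at y ∈ ∅; g ≡ 0 at y ∈ {1}; common: ∅.
  x = 3: f ≡ 0 at y ∈ {0, 2}; g ≡ 0 at y ∈ {4}; common: ∅.
  x = 4: f ≡ 0 at y ∈ {3, 4}; g ≡ 0 at y ∈ {2}; common: ∅.
Collecting: common zeros = {(0, 0)}, so the count is 1.
Comparison with the Bézout bound: 1 ≤ 2 = deg(f)·deg(g), as expected for curves with no common component (the affine F_5-count falls short of the bound because intersections may lie at infinity, over extension fields, or carry multiplicity).


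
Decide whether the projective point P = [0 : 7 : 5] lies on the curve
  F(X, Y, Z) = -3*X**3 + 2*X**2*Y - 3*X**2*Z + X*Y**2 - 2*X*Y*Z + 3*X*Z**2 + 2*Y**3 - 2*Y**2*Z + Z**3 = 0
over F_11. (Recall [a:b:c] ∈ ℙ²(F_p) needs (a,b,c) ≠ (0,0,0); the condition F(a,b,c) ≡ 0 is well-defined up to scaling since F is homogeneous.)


F(0,7,5) ≡ 2 (mod 11); P is NOT on the curve.

Evaluate F(0, 7, 5) term-by-term (mod 11).
  -3*X**3 ↦ -3·0·1·1 = 0
  2*X**2*Y ↦ 2·0·7·1 = 0
  -3*X**2*Z ↦ -3·0·1·5 = 0
  X*Y**2 ↦ 1·0·49·1 = 0
  -2*X*Y*Z ↦ -2·0·7·5 = 0
  3*X*Z**2 ↦ 3·0·1·25 = 0
  2*Y**3 ↦ 2·1·343·1 = 686
  -2*Y**2*Z ↦ -2·1·49·5 = -490
  Z**3 ↦ 1·1·1·125 = 125
Sum: F(0, 7, 5) = (0) + (0) + (0) + (0) + (0) + (0) + (686) + (-490) + (125) = 321.
Reducing mod 11: 321 ≡ 2 (mod 11).
Since F(a, b, c) ≡ 2 ≠ 0 (mod 11), P does NOT lie on the curve.


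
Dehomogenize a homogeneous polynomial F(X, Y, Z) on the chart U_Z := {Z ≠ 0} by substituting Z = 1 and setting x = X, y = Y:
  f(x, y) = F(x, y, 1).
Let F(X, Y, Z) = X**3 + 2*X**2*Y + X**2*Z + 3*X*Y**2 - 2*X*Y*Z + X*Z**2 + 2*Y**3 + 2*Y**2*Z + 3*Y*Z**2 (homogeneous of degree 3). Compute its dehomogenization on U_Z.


f(x, y) = x**3 + 2*x**2*y + x**2 + 3*x*y**2 - 2*x*y + x + 2*y**3 + 2*y**2 + 3*y

On U_Z we set Z = 1. Each monomial c·X^i·Y^j·Z^k in F becomes c·x^i·y^j·1^k = c·x^i·y^j.
Substituting Z = 1: F(X, Y, 1) = x**3 + 2*x**2*y + x**2 + 3*x*y**2 - 2*x*y + x + 2*y**3 + 2*y**2 + 3*y.
Note: deg(f) ≤ deg(F) = 3; strict inequality happens when F is divisible by Z (lost terms).


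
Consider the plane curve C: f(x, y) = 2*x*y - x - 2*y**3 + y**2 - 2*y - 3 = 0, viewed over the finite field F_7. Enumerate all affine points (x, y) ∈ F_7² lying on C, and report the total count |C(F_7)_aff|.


Affine F_7-points: {(0, 5), (1, 3), (3, 6), (4, 0), (4, 2), (6, 1)}; count = 6.

For each of the 49 pairs (x, y) ∈ F_7², evaluate f(x, y) mod 7. Record the zeros.
  x = 0: [0↦4, 1↦1, 2↦2, 3↦2, 4↦3, 5↦0, 6↦2]  zeros at y ∈ {5}
  x = 1: [0↦3, 1↦2, 2↦5, 3↦0, 4↦3, 5↦2, 6↦6]  zeros at y ∈ {3}
  x = 2: [0↦2, 1↦3, 2↦1, 3↦5, 4↦3, 5↦4, 6↦3]  zeros at y ∈ ∅
  x = 3: [0↦1, 1↦4, 2↦4, 3↦3, 4↦3, 5↦6, 6↦0]  zeros at y ∈ {6}
  x = 4: [0↦0, 1↦5, 2↦0, 3↦1, 4↦3, 5↦1, 6↦4]  zeros at y ∈ {0, 2}
  x = 5: [0↦6, 1↦6, 2↦3, 3↦6, 4↦3, 5↦3, 6↦1]  zeros at y ∈ ∅
  x = 6: [0↦5, 1↦0, 2↦6, 3↦4, 4↦3, 5↦5, 6↦5]  zeros at y ∈ {1}
Collecting zeros: affine points = {(0, 5), (1, 3), (3, 6), (4, 0), (4, 2), (6, 1)}.
Total count |C(F_7)_aff| = 6.


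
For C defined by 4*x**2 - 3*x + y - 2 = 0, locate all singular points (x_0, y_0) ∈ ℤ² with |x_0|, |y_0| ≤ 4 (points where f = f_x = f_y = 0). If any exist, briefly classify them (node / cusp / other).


No singular points in the scanned grid; C is smooth there.

Compute partial derivatives:
  f_x = 8*x - 3.
  f_y = 1.
f_y = 1 is a nonzero constant, so f_y never vanishes: no point (x, y) can satisfy f = f_x = f_y = 0. In particular no (x, y) ∈ {−4, ..., 4}² is singular; the curve is smooth.


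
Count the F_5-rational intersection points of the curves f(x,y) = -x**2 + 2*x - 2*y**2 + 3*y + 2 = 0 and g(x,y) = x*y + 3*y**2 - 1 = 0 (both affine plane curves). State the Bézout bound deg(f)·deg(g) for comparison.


Common zeros: {(2, 2), (3, 1), (3, 3)}; count = 3; Bézout bound = 4.

deg(f) = 2, deg(g) = 2, so Bézout bound = 4.
Scan x ∈ F_5. For each x, list the y ∈ F_5 with f(x, y) ≡ 0 and those with g(x, y) ≡ 0 (mod 5); the common zeros in that column are the intersection.
  x = 0: f ≡ 0 at y ∈ {2}; g ≡ 0 at y ∈ ∅; common: ∅.
  x = 1: f ≡ 0 at y ∈ ∅; g ≡ 0 at y ∈ ∅; common: ∅.
  x = 2: f ≡ 0 at y ∈ {2}; g ≡ 0 at y ∈ {2, 4}; common: {2}.
  x = 3: f ≡ 0 at y ∈ {1, 3}; g ≡ 0 at y ∈ {1, 3}; common: {1, 3}.
  x = 4: f ≡ 0 at y ∈ {1, 3}; g ≡ 0 at y ∈ ∅; common: ∅.
Collecting: common zeros = {(2, 2), (3, 1), (3, 3)}, so the count is 3.
Comparison with the Bézout bound: 3 ≤ 4 = deg(f)·deg(g), as expected for curves with no common component (the affine F_5-count falls short of the bound because intersections may lie at infinity, over extension fields, or carry multiplicity).


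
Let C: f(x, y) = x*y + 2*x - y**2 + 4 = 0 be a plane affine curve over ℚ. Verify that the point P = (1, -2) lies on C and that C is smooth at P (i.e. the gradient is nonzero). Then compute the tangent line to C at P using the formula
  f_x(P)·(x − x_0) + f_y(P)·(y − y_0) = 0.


Tangent line at P: 5*y + 10 = 0.

Step 1: f(1, -2) = 0, so P lies on C.
Step 2: partial derivatives
  f_x(x, y) = y + 2, f_y(x, y) = x - 2*y.
  f_x(P) = 0, f_y(P) = 5 (gradient nonzero, so P is smooth).
Step 3: tangent line at P: 0·(x − 1) + 5·(y − -2) = 0.
Expanding: 5*y + 10 = 0.


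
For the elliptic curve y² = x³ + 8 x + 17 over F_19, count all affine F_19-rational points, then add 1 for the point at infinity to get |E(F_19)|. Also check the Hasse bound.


Affine points = {(0, 6), (0, 13), (1, 8), (1, 11), (3, 7), (3, 12), (5, 7), (5, 12), (7, 6), (7, 13), (8, 2), (8, 17), (9, 1), (9, 18), (11, 7), (11, 12), (12, 6), (12, 13), (13, 0), (14, 2), (14, 17), (15, 4), (15, 15), (16, 2), (16, 17)}; affine count = 25; |E(F_19)| = 26.

Discriminant check: Δ ∝ 4a³ + 27b² = 4·8³ + 27·17² = 4·512 + 27·289 ≡ 9 (mod 19). Nonzero ⇒ E is nonsingular.
For each x ∈ F_19, compute rhs = x³ + 8·x + 17 mod 19, then count y ∈ F_19 with y² ≡ rhs.
  x = 0: rhs = 17, matching y values: 6, 13 (2 points).
  x = 1: rhs = 7, matching y values: 8, 11 (2 points).
  x = 2: rhs = 3, matching y values: none (0 points).
  x = 3: rhs = 11, matching y values: 7, 12 (2 points).
  x = 4: rhs = 18, matching y values: none (0 points).
  x = 5: rhs = 11, matching y values: 7, 12 (2 points).
  x = 6: rhs = 15, matching y values: none (0 points).
  x = 7: rhs = 17, matching y values: 6, 13 (2 points).
  x = 8: rhs = 4, matching y values: 2, 17 (2 points).
  x = 9: rhs = 1, matching y values: 1, 18 (2 points).
  x = 10: rhs = 14, matching y values: none (0 points).
  x = 11: rhs = 11, matching y values: 7, 12 (2 points).
  x = 12: rhs = 17, matching y values: 6, 13 (2 points).
  x = 13: rhs = 0, matching y values: 0 (1 points).
  x = 14: rhs = 4, matching y values: 2, 17 (2 points).
  x = 15: rhs = 16, matching y values: 4, 15 (2 points).
  x = 16: rhs = 4, matching y values: 2, 17 (2 points).
  x = 17: rhs = 12, matching y values: none (0 points).
  x = 18: rhs = 8, matching y values: none (0 points).
Total affine count: 25.
Full point count |E(F_19)| = 25 + 1 = 26.
Hasse bound: |26 − (19+1)| = |6| = 6 ≤ 2√19 ≈ 8.7178 ✓.


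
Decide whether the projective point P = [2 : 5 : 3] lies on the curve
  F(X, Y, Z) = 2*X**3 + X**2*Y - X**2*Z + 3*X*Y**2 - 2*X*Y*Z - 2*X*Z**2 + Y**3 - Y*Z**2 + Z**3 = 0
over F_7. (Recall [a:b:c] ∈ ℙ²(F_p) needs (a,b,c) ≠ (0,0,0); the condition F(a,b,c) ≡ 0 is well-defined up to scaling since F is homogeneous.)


F(2,5,3) ≡ 3 (mod 7); P is NOT on the curve.

Evaluate F(2, 5, 3) term-by-term (mod 7).
  2*X**3 ↦ 2·8·1·1 = 16
  X**2*Y ↦ 1·4·5·1 = 20
  -X**2*Z ↦ -1·4·1·3 = -12
  3*X*Y**2 ↦ 3·2·25·1 = 150
  -2*X*Y*Z ↦ -2·2·5·3 = -60
  -2*X*Z**2 ↦ -2·2·1·9 = -36
  Y**3 ↦ 1·1·125·1 = 125
  -Y*Z**2 ↦ -1·1·5·9 = -45
  Z**3 ↦ 1·1·1·27 = 27
Sum: F(2, 5, 3) = (16) + (20) + (-12) + (150) + (-60) + (-36) + (125) + (-45) + (27) = 185.
Reducing mod 7: 185 ≡ 3 (mod 7).
Since F(a, b, c) ≡ 3 ≠ 0 (mod 7), P does NOT lie on the curve.


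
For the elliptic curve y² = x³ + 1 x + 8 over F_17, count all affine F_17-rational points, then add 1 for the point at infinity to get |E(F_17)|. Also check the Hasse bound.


Affine points = {(0, 5), (0, 12), (2, 1), (2, 16), (3, 2), (3, 15), (4, 5), (4, 12), (5, 6), (5, 11), (6, 3), (6, 14), (7, 1), (7, 16), (8, 1), (8, 16), (9, 7), (9, 10), (10, 7), (10, 10), (13, 5), (13, 12), (15, 7), (15, 10)}; affine count = 24; |E(F_17)| = 25.

Discriminant check: Δ ∝ 4a³ + 27b² = 4·1³ + 27·8² = 4·1 + 27·64 ≡ 15 (mod 17). Nonzero ⇒ E is nonsingular.
For each x ∈ F_17, compute rhs = x³ + 1·x + 8 mod 17, then count y ∈ F_17 with y² ≡ rhs.
  x = 0: rhs = 8, matching y values: 5, 12 (2 points).
  x = 1: rhs = 10, matching y values: none (0 points).
  x = 2: rhs = 1, matching y values: 1, 16 (2 points).
  x = 3: rhs = 4, matching y values: 2, 15 (2 points).
  x = 4: rhs = 8, matching y values: 5, 12 (2 points).
  x = 5: rhs = 2, matching y values: 6, 11 (2 points).
  x = 6: rhs = 9, matching y values: 3, 14 (2 points).
  x = 7: rhs = 1, matching y values: 1, 16 (2 points).
  x = 8: rhs = 1, matching y values: 1, 16 (2 points).
  x = 9: rhs = 15, matching y values: 7, 10 (2 points).
  x = 10: rhs = 15, matching y values: 7, 10 (2 points).
  x = 11: rhs = 7, matching y values: none (0 points).
  x = 12: rhs = 14, matching y values: none (0 points).
  x = 13: rhs = 8, matching y values: 5, 12 (2 points).
  x = 14: rhs = 12, matching y values: none (0 points).
  x = 15: rhs = 15, matching y values: 7, 10 (2 points).
  x = 16: rhs = 6, matching y values: none (0 points).
Total affine count: 24.
Full point count |E(F_17)| = 24 + 1 = 25.
Hasse bound: |25 − (17+1)| = |7| = 7 ≤ 2√17 ≈ 8.2462 ✓.


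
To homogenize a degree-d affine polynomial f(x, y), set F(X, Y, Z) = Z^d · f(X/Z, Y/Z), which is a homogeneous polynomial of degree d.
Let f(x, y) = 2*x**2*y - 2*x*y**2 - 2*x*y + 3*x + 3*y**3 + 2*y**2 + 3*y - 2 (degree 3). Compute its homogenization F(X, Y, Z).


F(X, Y, Z) = 2*X**2*Y - 2*X*Y**2 - 2*X*Y*Z + 3*X*Z**2 + 3*Y**3 + 2*Y**2*Z + 3*Y*Z**2 - 2*Z**3

deg(f) = 3.
Substitute x = X/Z, y = Y/Z into f, then multiply by Z^3.
  monomial 2·x^2·y^1 ↦ 2·X^2·Y^1·Z^0.
  monomial -2·x^1·y^2 ↦ -2·X^1·Y^2·Z^0.
  monomial -2·x^1·y^1 ↦ -2·X^1·Y^1·Z^1.
  monomial 3·x^1·y^0 ↦ 3·X^1·Y^0·Z^2.
  monomial 3·x^0·y^3 ↦ 3·X^0·Y^3·Z^0.
  monomial 2·x^0·y^2 ↦ 2·X^0·Y^2·Z^1.
  monomial 3·x^0·y^1 ↦ 3·X^0·Y^1·Z^2.
  monomial -2·x^0·y^0 ↦ -2·X^0·Y^0·Z^3.
Collecting: F(X, Y, Z) = 2*X**2*Y - 2*X*Y**2 - 2*X*Y*Z + 3*X*Z**2 + 3*Y**3 + 2*Y**2*Z + 3*Y*Z**2 - 2*Z**3.


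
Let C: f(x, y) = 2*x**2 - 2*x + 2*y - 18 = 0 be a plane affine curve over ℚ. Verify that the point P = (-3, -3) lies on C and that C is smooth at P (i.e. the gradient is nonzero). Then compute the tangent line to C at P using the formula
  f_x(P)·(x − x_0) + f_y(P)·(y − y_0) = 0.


Tangent line at P: -14*x + 2*y - 36 = 0.

Step 1: f(-3, -3) = 0, so P lies on C.
Step 2: partial derivatives
  f_x(x, y) = 4*x - 2, f_y(x, y) = 2.
  f_x(P) = -14, f_y(P) = 2 (gradient nonzero, so P is smooth).
Step 3: tangent line at P: -14·(x − -3) + 2·(y − -3) = 0.
Expanding: -14*x + 2*y - 36 = 0.


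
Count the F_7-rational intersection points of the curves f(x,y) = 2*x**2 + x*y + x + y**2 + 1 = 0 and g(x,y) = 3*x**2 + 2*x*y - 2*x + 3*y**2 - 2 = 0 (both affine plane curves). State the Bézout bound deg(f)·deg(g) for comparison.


Common zeros: {(2, 4), (4, 1), (5, 0)}; count = 3; Bézout bound = 4.

deg(f) = 2, deg(g) = 2, so Bézout bound = 4.
Scan x ∈ F_7. For each x, list the y ∈ F_7 with f(x, y) ≡ 0 and those with g(x, y) ≡ 0 (mod 7); the common zeros in that column are the intersection.
  x = 0: f ≡ 0 at y ∈ ∅; g ≡ 0 at y ∈ ∅; common: ∅.
  x = 1: f ≡ 0 at y ∈ ∅; g ≡ 0 at y ∈ {5, 6}; common: ∅.
  x = 2: f ≡ 0 at y ∈ {1, 4}; g ≡ 0 at y ∈ {4}; common: {4}.
  x = 3: f ≡ 0 at y ∈ ∅; g ≡ 0 at y ∈ {1, 4}; common: ∅.
  x = 4: f ≡ 0 at y ∈ {1, 2}; g ≡ 0 at y ∈ {1}; common: {1}.
  x = 5: f ≡ 0 at y ∈ {0, 2}; g ≡ 0 at y ∈ {0, 6}; common: {0}.
  x = 6: f ≡ 0 at y ∈ {4}; g ≡ 0 at y ∈ ∅; common: ∅.
Collecting: common zeros = {(2, 4), (4, 1), (5, 0)}, so the count is 3.
Comparison with the Bézout bound: 3 ≤ 4 = deg(f)·deg(g), as expected for curves with no common component (the affine F_7-count falls short of the bound because intersections may lie at infinity, over extension fields, or carry multiplicity).


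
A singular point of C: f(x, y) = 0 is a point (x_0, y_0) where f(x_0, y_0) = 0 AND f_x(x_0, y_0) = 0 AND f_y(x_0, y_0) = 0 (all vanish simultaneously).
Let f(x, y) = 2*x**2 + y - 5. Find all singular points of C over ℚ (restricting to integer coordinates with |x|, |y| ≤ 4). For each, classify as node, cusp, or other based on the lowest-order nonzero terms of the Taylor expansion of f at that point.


No singular points in the scanned grid; C is smooth there.

Compute partial derivatives:
  f_x = 4*x.
  f_y = 1.
f_y = 1 is a nonzero constant, so f_y never vanishes: no point (x, y) can satisfy f = f_x = f_y = 0. In particular no (x, y) ∈ {−4, ..., 4}² is singular; the curve is smooth.


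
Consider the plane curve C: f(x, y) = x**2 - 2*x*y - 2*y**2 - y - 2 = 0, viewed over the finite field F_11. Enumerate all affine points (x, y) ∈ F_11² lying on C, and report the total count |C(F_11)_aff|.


Affine F_11-points: {(1, 5), (1, 10), (6, 2), (6, 8), (8, 9), (8, 10), (9, 2), (9, 5), (10, 8), (10, 9)}; count = 10.

For each of the 121 pairs (x, y) ∈ F_11², evaluate f(x, y) mod 11. Record the zeros.
  x = 0: [0↦9, 1↦6, 2↦10, 3↦10, 4↦6, 5↦9, 6↦8, 7↦3, 8↦5, 9↦3, 10↦8]  zeros at y ∈ ∅
  x = 1: [0↦10, 1↦5, 2↦7, 3↦5, 4↦10, 5↦0, 6↦8, 7↦1, 8↦1, 9↦8, 10↦0]  zeros at y ∈ {5, 10}
  x = 2: [0↦2, 1↦6, 2↦6, 3↦2, 4↦5, 5↦4, 6↦10, 7↦1, 8↦10, 9↦4, 10↦5]  zeros at y ∈ ∅
  x = 3: [0↦7, 1↦9, 2↦7, 3↦1, 4↦2, 5↦10, 6↦3, 7↦3, 8↦10, 9↦2, 10↦1]  zeros at y ∈ ∅
  x = 4: [0↦3, 1↦3, 2↦10, 3↦2, 4↦1, 5↦7, 6↦9, 7↦7, 8↦1, 9↦2, 10↦10]  zeros at y ∈ ∅
  x = 5: [0↦1, 1↦10, 2↦4, 3↦5, 4↦2, 5↦6, 6↦6, 7↦2, 8↦5, 9↦4, 10↦10]  zeros at y ∈ ∅
  x = 6: [0↦1, 1↦8, 2↦0, 3↦10, 4↦5, 5↦7, 6↦5, 7↦10, 8↦0, 9↦8, 10↦1]  zeros at y ∈ {2, 8}
  x = 7: [0↦3, 1↦8, 2↦9, 3↦6, 4↦10, 5↦10, 6↦6, 7↦9, 8↦8, 9↦3, 10↦5]  zeros at y ∈ ∅
  x = 8: [0↦7, 1↦10, 2↦9, 3↦4, 4↦6, 5↦4, 6↦9, 7↦10, 8↦7, 9↦0, 10↦0]  zeros at y ∈ {9, 10}
  x = 9: [0↦2, 1↦3, 2↦0, 3↦4, 4↦4, 5↦0, 6↦3, 7↦2, 8↦8, 9↦10, 10↦8]  zeros at y ∈ {2, 5}
  x = 10: [0↦10, 1↦9, 2↦4, 3↦6, 4↦4, 5↦9, 6↦10, 7↦7, 8↦0, 9↦0, 10↦7]  zeros at y ∈ {8, 9}
Collecting zeros: affine points = {(1, 5), (1, 10), (6, 2), (6, 8), (8, 9), (8, 10), (9, 2), (9, 5), (10, 8), (10, 9)}.
Total count |C(F_11)_aff| = 10.


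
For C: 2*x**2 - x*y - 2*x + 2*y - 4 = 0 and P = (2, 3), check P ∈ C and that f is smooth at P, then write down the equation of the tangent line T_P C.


Tangent line at P: 3*x - 6 = 0.

Step 1: f(2, 3) = 0, so P lies on C.
Step 2: partial derivatives
  f_x(x, y) = 4*x - y - 2, f_y(x, y) = 2 - x.
  f_x(P) = 3, f_y(P) = 0 (gradient nonzero, so P is smooth).
Step 3: tangent line at P: 3·(x − 2) + 0·(y − 3) = 0.
Expanding: 3*x - 6 = 0.


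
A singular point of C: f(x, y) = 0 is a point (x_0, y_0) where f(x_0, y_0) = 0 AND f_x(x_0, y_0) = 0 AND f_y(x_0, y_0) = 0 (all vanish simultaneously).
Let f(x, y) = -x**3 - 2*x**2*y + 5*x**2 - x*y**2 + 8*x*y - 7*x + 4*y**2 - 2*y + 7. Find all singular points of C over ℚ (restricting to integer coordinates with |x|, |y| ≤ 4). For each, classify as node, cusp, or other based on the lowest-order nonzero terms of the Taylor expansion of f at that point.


Singular points: {(3, -2)}; classification: cusp.

Compute partial derivatives:
  f_x = -3*x**2 - 4*x*y + 10*x - y**2 + 8*y - 7.
  f_y = -2*x**2 - 2*x*y + 8*x + 8*y - 2.
Scan x_0 ∈ {−4, ..., 4}. For each x_0, f_y(x_0, y) is a polynomial in y; find its integer roots y ∈ {−4, ..., 4}, then test f_x and f at those candidates.
  x = -4: f_y(-4, y) = 16*y - 66; no integer root y with |y| ≤ 4.
  x = -3: f_y(-3, y) = 14*y - 44; no integer root y with |y| ≤ 4.
  x = -2: f_y(-2, y) = 12*y - 26; no integer root y with |y| ≤ 4.
  x = -1: f_y(-1, y) = 10*y - 12; no integer root y with |y| ≤ 4.
  x = 0: f_y(0, y) = 8*y - 2; no integer root y with |y| ≤ 4.
  x = 1: f_y(1, y) = 6*y + 4; no integer root y with |y| ≤ 4.
  x = 2: f_y(2, y) = 4*y + 6; no integer root y with |y| ≤ 4.
  x = 3: f_y(3, y) = 2*y + 4; vanishes at y ∈ {-2}. (3, -2): f_x = 0, f = 0 — SINGULAR.
  x = 4: f_y(4, y) = -2; no integer root y with |y| ≤ 4.
Only singular point on the grid: (3, -2).
Classify: substitute x = 3 + u, y = -2 + v and expand: f = -u**3 - 2*u**2*v - u*v**2 + v**2.
No constant or linear terms (consistent with a singular point). Quadratic part: v**2. Cubic part: -u**3 - 2*u**2*v - u*v**2.
The quadratic part v**2 is a perfect square, so there is a single (double) tangent line v = 0, i.e. y = -2. Restricting the cubic part to that line (v = 0) leaves -u**3 ≠ 0, so f is not divisible by v and the branch is v² ≈ u**3 to lowest order — this is a cusp.
Classification: cusp.


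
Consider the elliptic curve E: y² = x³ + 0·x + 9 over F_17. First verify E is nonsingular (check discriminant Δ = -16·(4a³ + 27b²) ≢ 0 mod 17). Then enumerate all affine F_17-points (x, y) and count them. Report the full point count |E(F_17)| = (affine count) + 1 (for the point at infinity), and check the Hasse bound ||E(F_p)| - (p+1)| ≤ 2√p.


Affine points = {(0, 3), (0, 14), (2, 0), (3, 6), (3, 11), (5, 7), (5, 10), (6, 2), (6, 15), (13, 8), (13, 9), (14, 4), (14, 13), (15, 1), (15, 16), (16, 5), (16, 12)}; affine count = 17; |E(F_17)| = 18.

Discriminant check: Δ ∝ 4a³ + 27b² = 4·0³ + 27·9² = 4·0 + 27·81 ≡ 11 (mod 17). Nonzero ⇒ E is nonsingular.
For each x ∈ F_17, compute rhs = x³ + 0·x + 9 mod 17, then count y ∈ F_17 with y² ≡ rhs.
  x = 0: rhs = 9, matching y values: 3, 14 (2 points).
  x = 1: rhs = 10, matching y values: none (0 points).
  x = 2: rhs = 0, matching y values: 0 (1 points).
  x = 3: rhs = 2, matching y values: 6, 11 (2 points).
  x = 4: rhs = 5, matching y values: none (0 points).
  x = 5: rhs = 15, matching y values: 7, 10 (2 points).
  x = 6: rhs = 4, matching y values: 2, 15 (2 points).
  x = 7: rhs = 12, matching y values: none (0 points).
  x = 8: rhs = 11, matching y values: none (0 points).
  x = 9: rhs = 7, matching y values: none (0 points).
  x = 10: rhs = 6, matching y values: none (0 points).
  x = 11: rhs = 14, matching y values: none (0 points).
  x = 12: rhs = 3, matching y values: none (0 points).
  x = 13: rhs = 13, matching y values: 8, 9 (2 points).
  x = 14: rhs = 16, matching y values: 4, 13 (2 points).
  x = 15: rhs = 1, matching y values: 1, 16 (2 points).
  x = 16: rhs = 8, matching y values: 5, 12 (2 points).
Total affine count: 17.
Full point count |E(F_17)| = 17 + 1 = 18.
Hasse bound: |18 − (17+1)| = |0| = 0 ≤ 2√17 ≈ 8.2462 ✓.


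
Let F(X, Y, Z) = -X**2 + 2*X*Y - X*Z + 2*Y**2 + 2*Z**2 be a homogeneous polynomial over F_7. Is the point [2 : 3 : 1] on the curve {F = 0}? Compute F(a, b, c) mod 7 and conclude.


F(2,3,1) ≡ 5 (mod 7); P is NOT on the curve.

Evaluate F(2, 3, 1) term-by-term (mod 7).
  -X**2 ↦ -1·4·1·1 = -4
  2*X*Y ↦ 2·2·3·1 = 12
  -X*Z ↦ -1·2·1·1 = -2
  2*Y**2 ↦ 2·1·9·1 = 18
  2*Z**2 ↦ 2·1·1·1 = 2
Sum: F(2, 3, 1) = (-4) + (12) + (-2) + (18) + (2) = 26.
Reducing mod 7: 26 ≡ 5 (mod 7).
Since F(a, b, c) ≡ 5 ≠ 0 (mod 7), P does NOT lie on the curve.


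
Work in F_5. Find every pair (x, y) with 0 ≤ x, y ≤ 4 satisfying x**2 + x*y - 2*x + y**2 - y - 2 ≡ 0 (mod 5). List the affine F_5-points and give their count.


Affine F_5-points: {(0, 2), (0, 4), (2, 1), (2, 3), (3, 4), (4, 1)}; count = 6.

For each of the 25 pairs (x, y) ∈ F_5², evaluate f(x, y) mod 5. Record the zeros.
  x = 0: [0↦3, 1↦3, 2↦0, 3↦4, 4↦0]  zeros at y ∈ {2, 4}
  x = 1: [0↦2, 1↦3, 2↦1, 3↦1, 4↦3]  zeros at y ∈ ∅
  x = 2: [0↦3, 1↦0, 2↦4, 3↦0, 4↦3]  zeros at y ∈ {1, 3}
  x = 3: [0↦1, 1↦4, 2↦4, 3↦1, 4↦0]  zeros at y ∈ {4}
  x = 4: [0↦1, 1↦0, 2↦1, 3↦4, 4↦4]  zeros at y ∈ {1}
Collecting zeros: affine points = {(0, 2), (0, 4), (2, 1), (2, 3), (3, 4), (4, 1)}.
Total count |C(F_5)_aff| = 6.


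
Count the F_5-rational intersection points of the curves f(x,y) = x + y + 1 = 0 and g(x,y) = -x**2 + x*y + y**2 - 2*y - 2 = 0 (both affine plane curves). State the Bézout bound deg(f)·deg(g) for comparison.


Common zeros: ∅; count = 0; Bézout bound = 2.

deg(f) = 1, deg(g) = 2, so Bézout bound = 2.
Scan x ∈ F_5. For each x, list the y ∈ F_5 with f(x, y) ≡ 0 and those with g(x, y) ≡ 0 (mod 5); the common zeros in that column are the intersection.
  x = 0: f ≡ 0 at y ∈ {4}; g ≡ 0 at y ∈ ∅; common: ∅.
  x = 1: f ≡ 0 at y ∈ {3}; g ≡ 0 at y ∈ ∅; common: ∅.
  x = 2: f ≡ 0 at y ∈ {2}; g ≡ 0 at y ∈ {1, 4}; common: ∅.
  x = 3: f ≡ 0 at y ∈ {1}; g ≡ 0 at y ∈ {2}; common: ∅.
  x = 4: f ≡ 0 at y ∈ {0}; g ≡ 0 at y ∈ {1, 2}; common: ∅.
Collecting: common zeros = ∅, so the count is 0.
Comparison with the Bézout bound: 0 ≤ 2 = deg(f)·deg(g), as expected for curves with no common component (the affine F_5-count falls short of the bound because intersections may lie at infinity, over extension fields, or carry multiplicity).


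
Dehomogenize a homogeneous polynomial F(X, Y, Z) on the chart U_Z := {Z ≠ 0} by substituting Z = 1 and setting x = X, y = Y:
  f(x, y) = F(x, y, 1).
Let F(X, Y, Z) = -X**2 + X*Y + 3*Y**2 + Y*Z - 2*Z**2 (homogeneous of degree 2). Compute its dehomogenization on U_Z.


f(x, y) = -x**2 + x*y + 3*y**2 + y - 2

On U_Z we set Z = 1. Each monomial c·X^i·Y^j·Z^k in F becomes c·x^i·y^j·1^k = c·x^i·y^j.
Substituting Z = 1: F(X, Y, 1) = -x**2 + x*y + 3*y**2 + y - 2.
Note: deg(f) ≤ deg(F) = 2; strict inequality happens when F is divisible by Z (lost terms).


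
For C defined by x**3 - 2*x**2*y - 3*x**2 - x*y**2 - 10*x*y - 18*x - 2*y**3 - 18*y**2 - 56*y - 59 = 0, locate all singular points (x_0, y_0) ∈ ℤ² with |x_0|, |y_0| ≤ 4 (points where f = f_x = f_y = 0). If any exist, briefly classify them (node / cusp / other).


Singular points: {(-1, -3)}; classification: cusp.

Compute partial derivatives:
  f_x = 3*x**2 - 4*x*y - 6*x - y**2 - 10*y - 18.
  f_y = -2*x**2 - 2*x*y - 10*x - 6*y**2 - 36*y - 56.
Scan x_0 ∈ {−4, ..., 4}. For each x_0, f_y(x_0, y) is a polynomial in y; find its integer roots y ∈ {−4, ..., 4}, then test f_x and f at those candidates.
  x = -4: f_y(-4, y) = -6*y**2 - 28*y - 48; no integer root y with |y| ≤ 4.
  x = -3: f_y(-3, y) = -6*y**2 - 30*y - 44; no integer root y with |y| ≤ 4.
  x = -2: f_y(-2, y) = -6*y**2 - 32*y - 44; no integer root y with |y| ≤ 4.
  x = -1: f_y(-1, y) = -6*y**2 - 34*y - 48; vanishes at y ∈ {-3}. (-1, -3): f_x = 0, f = 0 — SINGULAR.
  x = 0: f_y(0, y) = -6*y**2 - 36*y - 56; no integer root y with |y| ≤ 4.
  x = 1: f_y(1, y) = -6*y**2 - 38*y - 68; no integer root y with |y| ≤ 4.
  x = 2: f_y(2, y) = -6*y**2 - 40*y - 84; no integer root y with |y| ≤ 4.
  x = 3: f_y(3, y) = -6*y**2 - 42*y - 104; no integer root y with |y| ≤ 4.
  x = 4: f_y(4, y) = -6*y**2 - 44*y - 128; no integer root y with |y| ≤ 4.
Only singular point on the grid: (-1, -3).
Classify: substitute x = -1 + u, y = -3 + v and expand: f = u**3 - 2*u**2*v - u*v**2 - 2*v**3 + v**2.
No constant or linear terms (consistent with a singular point). Quadratic part: v**2. Cubic part: u**3 - 2*u**2*v - u*v**2 - 2*v**3.
The quadratic part v**2 is a perfect square, so there is a single (double) tangent line v = 0, i.e. y = -3. Restricting the cubic part to that line (v = 0) leaves u**3 ≠ 0, so f is not divisible by v and the branch is v² ≈ -u**3 to lowest order — this is a cusp.
Classification: cusp.


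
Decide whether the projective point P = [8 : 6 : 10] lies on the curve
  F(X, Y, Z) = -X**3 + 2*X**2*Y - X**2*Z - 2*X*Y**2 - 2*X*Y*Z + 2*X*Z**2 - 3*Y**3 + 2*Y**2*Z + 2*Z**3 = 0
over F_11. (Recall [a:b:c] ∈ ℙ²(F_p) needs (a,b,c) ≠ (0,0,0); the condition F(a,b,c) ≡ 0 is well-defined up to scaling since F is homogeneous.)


F(8,6,10) ≡ 3 (mod 11); P is NOT on the curve.

Evaluate F(8, 6, 10) term-by-term (mod 11).
  -X**3 ↦ -1·512·1·1 = -512
  2*X**2*Y ↦ 2·64·6·1 = 768
  -X**2*Z ↦ -1·64·1·10 = -640
  -2*X*Y**2 ↦ -2·8·36·1 = -576
  -2*X*Y*Z ↦ -2·8·6·10 = -960
  2*X*Z**2 ↦ 2·8·1·100 = 1600
  -3*Y**3 ↦ -3·1·216·1 = -648
  2*Y**2*Z ↦ 2·1·36·10 = 720
  2*Z**3 ↦ 2·1·1·1000 = 2000
Sum: F(8, 6, 10) = (-512) + (768) + (-640) + (-576) + (-960) + (1600) + (-648) + (720) + (2000) = 1752.
Reducing mod 11: 1752 ≡ 3 (mod 11).
Since F(a, b, c) ≡ 3 ≠ 0 (mod 11), P does NOT lie on the curve.


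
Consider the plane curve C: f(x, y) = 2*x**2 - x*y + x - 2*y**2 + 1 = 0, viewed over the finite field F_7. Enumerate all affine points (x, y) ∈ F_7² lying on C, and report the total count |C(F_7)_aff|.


Affine F_7-points: {(0, 2), (0, 5), (2, 1), (2, 5), (4, 2), (4, 3), (5, 0), (5, 1)}; count = 8.

For each of the 49 pairs (x, y) ∈ F_7², evaluate f(x, y) mod 7. Record the zeros.
  x = 0: [0↦1, 1↦6, 2↦0, 3↦4, 4↦4, 5↦0, 6↦6]  zeros at y ∈ {2, 5}
  x = 1: [0↦4, 1↦1, 2↦1, 3↦4, 4↦3, 5↦5, 6↦3]  zeros at y ∈ ∅
  x = 2: [0↦4, 1↦0, 2↦6, 3↦1, 4↦6, 5↦0, 6↦4]  zeros at y ∈ {1, 5}
  x = 3: [0↦1, 1↦3, 2↦1, 3↦2, 4↦6, 5↦6, 6↦2]  zeros at y ∈ ∅
  x = 4: [0↦2, 1↦3, 2↦0, 3↦0, 4↦3, 5↦2, 6↦4]  zeros at y ∈ {2, 3}
  x = 5: [0↦0, 1↦0, 2↦3, 3↦2, 4↦4, 5↦2, 6↦3]  zeros at y ∈ {0, 1}
  x = 6: [0↦2, 1↦1, 2↦3, 3↦1, 4↦2, 5↦6, 6↦6]  zeros at y ∈ ∅
Collecting zeros: affine points = {(0, 2), (0, 5), (2, 1), (2, 5), (4, 2), (4, 3), (5, 0), (5, 1)}.
Total count |C(F_7)_aff| = 8.


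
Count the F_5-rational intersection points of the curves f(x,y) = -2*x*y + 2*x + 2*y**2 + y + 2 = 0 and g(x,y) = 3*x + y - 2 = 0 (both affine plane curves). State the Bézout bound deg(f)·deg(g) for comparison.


Common zeros: {(2, 1), (4, 0)}; count = 2; Bézout bound = 2.

deg(f) = 2, deg(g) = 1, so Bézout bound = 2.
Scan x ∈ F_5. For each x, list the y ∈ F_5 with f(x, y) ≡ 0 and those with g(x, y) ≡ 0 (mod 5); the common zeros in that column are the intersection.
  x = 0: f ≡ 0 at y ∈ {1}; g ≡ 0 at y ∈ {2}; common: ∅.
  x = 1: f ≡ 0 at y ∈ {1, 2}; g ≡ 0 at y ∈ {4}; common: ∅.
  x = 2: f ≡ 0 at y ∈ {1, 3}; g ≡ 0 at y ∈ {1}; common: {1}.
  x = 3: f ≡ 0 at y ∈ {1, 4}; g ≡ 0 at y ∈ {3}; common: ∅.
  x = 4: f ≡ 0 at y ∈ {0, 1}; g ≡ 0 at y ∈ {0}; common: {0}.
Collecting: common zeros = {(2, 1), (4, 0)}, so the count is 2.
Comparison with the Bézout bound: 2 ≤ 2 = deg(f)·deg(g), as expected for curves with no common component (the bound is attained).


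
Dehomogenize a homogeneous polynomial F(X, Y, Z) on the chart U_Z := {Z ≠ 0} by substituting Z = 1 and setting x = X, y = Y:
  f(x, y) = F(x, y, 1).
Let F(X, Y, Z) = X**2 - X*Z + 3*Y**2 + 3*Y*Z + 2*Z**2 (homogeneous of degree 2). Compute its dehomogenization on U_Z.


f(x, y) = x**2 - x + 3*y**2 + 3*y + 2

On U_Z we set Z = 1. Each monomial c·X^i·Y^j·Z^k in F becomes c·x^i·y^j·1^k = c·x^i·y^j.
Substituting Z = 1: F(X, Y, 1) = x**2 - x + 3*y**2 + 3*y + 2.
Note: deg(f) ≤ deg(F) = 2; strict inequality happens when F is divisible by Z (lost terms).


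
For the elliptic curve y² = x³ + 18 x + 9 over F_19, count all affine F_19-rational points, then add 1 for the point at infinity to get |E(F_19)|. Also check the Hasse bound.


Affine points = {(0, 3), (0, 16), (1, 3), (1, 16), (8, 0), (9, 8), (9, 11), (10, 7), (10, 12), (15, 5), (15, 14), (16, 2), (16, 17), (18, 3), (18, 16)}; affine count = 15; |E(F_19)| = 16.

Discriminant check: Δ ∝ 4a³ + 27b² = 4·18³ + 27·9² = 4·5832 + 27·81 ≡ 17 (mod 19). Nonzero ⇒ E is nonsingular.
For each x ∈ F_19, compute rhs = x³ + 18·x + 9 mod 19, then count y ∈ F_19 with y² ≡ rhs.
  x = 0: rhs = 9, matching y values: 3, 16 (2 points).
  x = 1: rhs = 9, matching y values: 3, 16 (2 points).
  x = 2: rhs = 15, matching y values: none (0 points).
  x = 3: rhs = 14, matching y values: none (0 points).
  x = 4: rhs = 12, matching y values: none (0 points).
  x = 5: rhs = 15, matching y values: none (0 points).
  x = 6: rhs = 10, matching y values: none (0 points).
  x = 7: rhs = 3, matching y values: none (0 points).
  x = 8: rhs = 0, matching y values: 0 (1 points).
  x = 9: rhs = 7, matching y values: 8, 11 (2 points).
  x = 10: rhs = 11, matching y values: 7, 12 (2 points).
  x = 11: rhs = 18, matching y values: none (0 points).
  x = 12: rhs = 15, matching y values: none (0 points).
  x = 13: rhs = 8, matching y values: none (0 points).
  x = 14: rhs = 3, matching y values: none (0 points).
  x = 15: rhs = 6, matching y values: 5, 14 (2 points).
  x = 16: rhs = 4, matching y values: 2, 17 (2 points).
  x = 17: rhs = 3, matching y values: none (0 points).
  x = 18: rhs = 9, matching y values: 3, 16 (2 points).
Total affine count: 15.
Full point count |E(F_19)| = 15 + 1 = 16.
Hasse bound: |16 − (19+1)| = |-4| = 4 ≤ 2√19 ≈ 8.7178 ✓.


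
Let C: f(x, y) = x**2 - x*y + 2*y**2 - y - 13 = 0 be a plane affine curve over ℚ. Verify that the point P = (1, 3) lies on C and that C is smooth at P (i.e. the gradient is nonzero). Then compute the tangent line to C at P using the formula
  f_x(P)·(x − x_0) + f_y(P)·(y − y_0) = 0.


Tangent line at P: -x + 10*y - 29 = 0.

Step 1: f(1, 3) = 0, so P lies on C.
Step 2: partial derivatives
  f_x(x, y) = 2*x - y, f_y(x, y) = -x + 4*y - 1.
  f_x(P) = -1, f_y(P) = 10 (gradient nonzero, so P is smooth).
Step 3: tangent line at P: -1·(x − 1) + 10·(y − 3) = 0.
Expanding: -x + 10*y - 29 = 0.


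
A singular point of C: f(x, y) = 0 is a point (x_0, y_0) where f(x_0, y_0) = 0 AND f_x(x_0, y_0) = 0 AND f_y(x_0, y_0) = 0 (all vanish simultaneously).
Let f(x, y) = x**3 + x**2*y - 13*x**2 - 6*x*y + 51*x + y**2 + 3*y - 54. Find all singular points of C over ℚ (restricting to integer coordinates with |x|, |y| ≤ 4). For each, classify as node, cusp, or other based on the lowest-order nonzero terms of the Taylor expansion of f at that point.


Singular points: {(3, 3)}; classification: node.

Compute partial derivatives:
  f_x = 3*x**2 + 2*x*y - 26*x - 6*y + 51.
  f_y = x**2 - 6*x + 2*y + 3.
Scan x_0 ∈ {−4, ..., 4}. For each x_0, f_y(x_0, y) is a polynomial in y; find its integer roots y ∈ {−4, ..., 4}, then test f_x and f at those candidates.
  x = -4: f_y(-4, y) = 2*y + 43; no integer root y with |y| ≤ 4.
  x = -3: f_y(-3, y) = 2*y + 30; no integer root y with |y| ≤ 4.
  x = -2: f_y(-2, y) = 2*y + 19; no integer root y with |y| ≤ 4.
  x = -1: f_y(-1, y) = 2*y + 10; no integer root y with |y| ≤ 4.
  x = 0: f_y(0, y) = 2*y + 3; no integer root y with |y| ≤ 4.
  x = 1: f_y(1, y) = 2*y - 2; vanishes at y ∈ {1}. (1, 1): f_x = 24 ≠ 0.
  x = 2: f_y(2, y) = 2*y - 5; no integer root y with |y| ≤ 4.
  x = 3: f_y(3, y) = 2*y - 6; vanishes at y ∈ {3}. (3, 3): f_x = 0, f = 0 — SINGULAR.
  x = 4: f_y(4, y) = 2*y - 5; no integer root y with |y| ≤ 4.
Only singular point on the grid: (3, 3).
Classify: substitute x = 3 + u, y = 3 + v and expand: f = u**3 + u**2*v - u**2 + v**2.
No constant or linear terms (consistent with a singular point). Quadratic part: -u**2 + v**2. Cubic part: u**3 + u**2*v.
The quadratic part v**2 - u**2 = (v − u)(v + u) splits into two distinct linear factors, so there are two distinct tangent lines y − 3 = ±(x − 3) — this is a node (ordinary double point).
Classification: node.


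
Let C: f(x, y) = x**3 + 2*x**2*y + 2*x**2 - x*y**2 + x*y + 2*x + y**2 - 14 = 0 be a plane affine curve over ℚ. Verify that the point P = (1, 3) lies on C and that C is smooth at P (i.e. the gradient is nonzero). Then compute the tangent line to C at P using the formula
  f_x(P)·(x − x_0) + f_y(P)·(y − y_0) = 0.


Tangent line at P: 15*x + 3*y - 24 = 0.

Step 1: f(1, 3) = 0, so P lies on C.
Step 2: partial derivatives
  f_x(x, y) = 3*x**2 + 4*x*y + 4*x - y**2 + y + 2, f_y(x, y) = 2*x**2 - 2*x*y + x + 2*y.
  f_x(P) = 15, f_y(P) = 3 (gradient nonzero, so P is smooth).
Step 3: tangent line at P: 15·(x − 1) + 3·(y − 3) = 0.
Expanding: 15*x + 3*y - 24 = 0.


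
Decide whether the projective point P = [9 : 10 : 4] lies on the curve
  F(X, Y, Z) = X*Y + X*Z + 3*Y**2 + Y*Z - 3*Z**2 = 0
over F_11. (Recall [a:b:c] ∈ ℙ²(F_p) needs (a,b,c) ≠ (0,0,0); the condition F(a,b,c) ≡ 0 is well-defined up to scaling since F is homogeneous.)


F(9,10,4) ≡ 0 (mod 11); P is on the curve.

Evaluate F(9, 10, 4) term-by-term (mod 11).
  X*Y ↦ 1·9·10·1 = 90
  X*Z ↦ 1·9·1·4 = 36
  3*Y**2 ↦ 3·1·100·1 = 300
  Y*Z ↦ 1·1·10·4 = 40
  -3*Z**2 ↦ -3·1·1·16 = -48
Sum: F(9, 10, 4) = (90) + (36) + (300) + (40) + (-48) = 418.
Reducing mod 11: 418 ≡ 0 (mod 11).
Since F(a, b, c) ≡ 0 (mod 11), P lies on the curve.


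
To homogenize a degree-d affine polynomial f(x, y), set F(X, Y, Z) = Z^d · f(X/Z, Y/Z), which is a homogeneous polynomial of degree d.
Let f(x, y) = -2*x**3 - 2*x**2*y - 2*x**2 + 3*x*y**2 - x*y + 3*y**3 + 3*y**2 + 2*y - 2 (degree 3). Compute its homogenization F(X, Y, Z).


F(X, Y, Z) = -2*X**3 - 2*X**2*Y - 2*X**2*Z + 3*X*Y**2 - X*Y*Z + 3*Y**3 + 3*Y**2*Z + 2*Y*Z**2 - 2*Z**3

deg(f) = 3.
Substitute x = X/Z, y = Y/Z into f, then multiply by Z^3.
  monomial -2·x^3·y^0 ↦ -2·X^3·Y^0·Z^0.
  monomial -2·x^2·y^1 ↦ -2·X^2·Y^1·Z^0.
  monomial -2·x^2·y^0 ↦ -2·X^2·Y^0·Z^1.
  monomial 3·x^1·y^2 ↦ 3·X^1·Y^2·Z^0.
  monomial -1·x^1·y^1 ↦ -1·X^1·Y^1·Z^1.
  monomial 3·x^0·y^3 ↦ 3·X^0·Y^3·Z^0.
  monomial 3·x^0·y^2 ↦ 3·X^0·Y^2·Z^1.
  monomial 2·x^0·y^1 ↦ 2·X^0·Y^1·Z^2.
  monomial -2·x^0·y^0 ↦ -2·X^0·Y^0·Z^3.
Collecting: F(X, Y, Z) = -2*X**3 - 2*X**2*Y - 2*X**2*Z + 3*X*Y**2 - X*Y*Z + 3*Y**3 + 3*Y**2*Z + 2*Y*Z**2 - 2*Z**3.


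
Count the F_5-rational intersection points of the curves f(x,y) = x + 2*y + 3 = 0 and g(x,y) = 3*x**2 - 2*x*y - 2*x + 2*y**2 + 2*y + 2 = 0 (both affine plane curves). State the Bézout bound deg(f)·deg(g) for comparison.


Common zeros: {(2, 0), (4, 4)}; count = 2; Bézout bound = 2.

deg(f) = 1, deg(g) = 2, so Bézout bound = 2.
Scan x ∈ F_5. For each x, list the y ∈ F_5 with f(x, y) ≡ 0 and those with g(x, y) ≡ 0 (mod 5); the common zeros in that column are the intersection.
  x = 0: f ≡ 0 at y ∈ {1}; g ≡ 0 at y ∈ ∅; common: ∅.
  x = 1: f ≡ 0 at y ∈ {3}; g ≡ 0 at y ∈ {1, 4}; common: ∅.
  x = 2: f ≡ 0 at y ∈ {0}; g ≡ 0 at y ∈ {0, 1}; common: {0}.
  x = 3: f ≡ 0 at y ∈ {2}; g ≡ 0 at y ∈ ∅; common: ∅.
  x = 4: f ≡ 0 at y ∈ {4}; g ≡ 0 at y ∈ {4}; common: {4}.
Collecting: common zeros = {(2, 0), (4, 4)}, so the count is 2.
Comparison with the Bézout bound: 2 ≤ 2 = deg(f)·deg(g), as expected for curves with no common component (the bound is attained).


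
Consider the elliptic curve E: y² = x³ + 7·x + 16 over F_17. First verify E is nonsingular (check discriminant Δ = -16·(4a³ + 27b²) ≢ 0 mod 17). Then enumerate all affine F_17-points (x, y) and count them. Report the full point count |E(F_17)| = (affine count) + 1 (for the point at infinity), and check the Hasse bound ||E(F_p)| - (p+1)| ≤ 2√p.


Affine points = {(0, 4), (0, 13), (2, 2), (2, 15), (3, 8), (3, 9), (6, 6), (6, 11), (7, 0), (9, 3), (9, 14), (10, 7), (10, 10), (11, 8), (11, 9), (12, 3), (12, 14), (13, 3), (13, 14), (14, 6), (14, 11), (16, 5), (16, 12)}; affine count = 23; |E(F_17)| = 24.

Discriminant check: Δ ∝ 4a³ + 27b² = 4·7³ + 27·16² = 4·343 + 27·256 ≡ 5 (mod 17). Nonzero ⇒ E is nonsingular.
For each x ∈ F_17, compute rhs = x³ + 7·x + 16 mod 17, then count y ∈ F_17 with y² ≡ rhs.
  x = 0: rhs = 16, matching y values: 4, 13 (2 points).
  x = 1: rhs = 7, matching y values: none (0 points).
  x = 2: rhs = 4, matching y values: 2, 15 (2 points).
  x = 3: rhs = 13, matching y values: 8, 9 (2 points).
  x = 4: rhs = 6, matching y values: none (0 points).
  x = 5: rhs = 6, matching y values: none (0 points).
  x = 6: rhs = 2, matching y values: 6, 11 (2 points).
  x = 7: rhs = 0, matching y values: 0 (1 points).
  x = 8: rhs = 6, matching y values: none (0 points).
  x = 9: rhs = 9, matching y values: 3, 14 (2 points).
  x = 10: rhs = 15, matching y values: 7, 10 (2 points).
  x = 11: rhs = 13, matching y values: 8, 9 (2 points).
  x = 12: rhs = 9, matching y values: 3, 14 (2 points).
  x = 13: rhs = 9, matching y values: 3, 14 (2 points).
  x = 14: rhs = 2, matching y values: 6, 11 (2 points).
  x = 15: rhs = 11, matching y values: none (0 points).
  x = 16: rhs = 8, matching y values: 5, 12 (2 points).
Total affine count: 23.
Full point count |E(F_17)| = 23 + 1 = 24.
Hasse bound: |24 − (17+1)| = |6| = 6 ≤ 2√17 ≈ 8.2462 ✓.
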